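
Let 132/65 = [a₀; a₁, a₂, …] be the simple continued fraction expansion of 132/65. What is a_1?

32

132 ÷ 65 → quotient 2, remainder 2
65 ÷ 2 → quotient 32, remainder 1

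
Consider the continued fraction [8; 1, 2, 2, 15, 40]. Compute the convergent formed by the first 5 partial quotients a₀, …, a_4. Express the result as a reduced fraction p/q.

a_0 = 8: 8/1
a_1 = 1: 9/1
a_2 = 2: 26/3
a_3 = 2: 61/7
a_4 = 15: 941/108

941/108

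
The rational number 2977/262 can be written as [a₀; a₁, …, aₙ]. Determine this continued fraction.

[11; 2, 1, 3, 7, 1, 2]

Apply division with remainder until the remainder is 0:
2977 = 11·262 + 95, so a_0 = 11
262 = 2·95 + 72, so a_1 = 2
95 = 1·72 + 23, so a_2 = 1
72 = 3·23 + 3, so a_3 = 3
23 = 7·3 + 2, so a_4 = 7
3 = 1·2 + 1, so a_5 = 1
2 = 2·1 + 0, so a_6 = 2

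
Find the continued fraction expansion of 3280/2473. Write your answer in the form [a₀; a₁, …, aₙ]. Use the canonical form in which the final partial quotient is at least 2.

[1; 3, 15, 1, 1, 12, 2]

Apply division with remainder until the remainder is 0:
3280 = 1·2473 + 807, so a_0 = 1
2473 = 3·807 + 52, so a_1 = 3
807 = 15·52 + 27, so a_2 = 15
52 = 1·27 + 25, so a_3 = 1
27 = 1·25 + 2, so a_4 = 1
25 = 12·2 + 1, so a_5 = 12
2 = 2·1 + 0, so a_6 = 2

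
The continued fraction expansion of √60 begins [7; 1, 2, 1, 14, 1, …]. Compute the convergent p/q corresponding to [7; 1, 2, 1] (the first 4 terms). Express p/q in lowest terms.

31/4

a_0 = 7: 7/1
a_1 = 1: 8/1
a_2 = 2: 23/3
a_3 = 1: 31/4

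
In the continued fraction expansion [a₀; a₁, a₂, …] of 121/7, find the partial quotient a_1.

3

121 ÷ 7 → quotient 17, remainder 2
7 ÷ 2 → quotient 3, remainder 1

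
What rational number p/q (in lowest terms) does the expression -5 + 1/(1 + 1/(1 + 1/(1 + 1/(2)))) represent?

Work from the innermost term outward:
Start with 2.
1 + 1/(2/1) = 1 + 1/2 = 3/2
1 + 1/(3/2) = 1 + 2/3 = 5/3
1 + 1/(5/3) = 1 + 3/5 = 8/5
-5 + 1/(8/5) = -5 + 5/8 = -35/8

-35/8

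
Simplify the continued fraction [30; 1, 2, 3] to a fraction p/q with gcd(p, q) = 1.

307/10

Collapse the nested fraction from the inside out:
Start with 3.
2 + 1/(3/1) = 2 + 1/3 = 7/3
1 + 1/(7/3) = 1 + 3/7 = 10/7
30 + 1/(10/7) = 30 + 7/10 = 307/10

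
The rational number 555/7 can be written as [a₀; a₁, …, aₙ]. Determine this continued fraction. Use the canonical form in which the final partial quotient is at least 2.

Run the Euclidean algorithm, recording each quotient:
555 ÷ 7 → quotient 79, remainder 2
7 ÷ 2 → quotient 3, remainder 1
2 ÷ 1 → quotient 2, remainder 0

[79; 3, 2]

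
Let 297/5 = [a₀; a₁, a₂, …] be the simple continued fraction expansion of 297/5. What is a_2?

Run the Euclidean algorithm, recording each quotient:
297 = 59·5 + 2, so a_0 = 59
5 = 2·2 + 1, so a_1 = 2
2 = 2·1 + 0, so a_2 = 2

2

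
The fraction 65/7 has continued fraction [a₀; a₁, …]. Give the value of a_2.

2

65 = 9·7 + 2, so a_0 = 9
7 = 3·2 + 1, so a_1 = 3
2 = 2·1 + 0, so a_2 = 2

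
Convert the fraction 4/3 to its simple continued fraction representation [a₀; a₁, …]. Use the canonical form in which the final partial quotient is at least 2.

[1; 3]

⌊4/3⌋ = 1, remainder 1
⌊3/1⌋ = 3, remainder 0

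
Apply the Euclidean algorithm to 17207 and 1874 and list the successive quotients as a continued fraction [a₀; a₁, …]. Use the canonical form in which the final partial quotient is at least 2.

[9; 5, 2, 56, 3]

Repeatedly divide and take the remainder:
⌊17207/1874⌋ = 9, remainder 341
⌊1874/341⌋ = 5, remainder 169
⌊341/169⌋ = 2, remainder 3
⌊169/3⌋ = 56, remainder 1
⌊3/1⌋ = 3, remainder 0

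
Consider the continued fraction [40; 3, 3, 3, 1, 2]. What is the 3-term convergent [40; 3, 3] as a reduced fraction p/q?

403/10

Compute successive convergents:
a_0 = 40: 40/1
a_1 = 3: 121/3
a_2 = 3: 403/10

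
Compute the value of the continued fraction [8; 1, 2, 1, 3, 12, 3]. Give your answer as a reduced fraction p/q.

a_0 = 8: 8/1
a_1 = 1: 9/1
a_2 = 2: 26/3
a_3 = 1: 35/4
a_4 = 3: 131/15
a_5 = 12: 1607/184
a_6 = 3: 4952/567

4952/567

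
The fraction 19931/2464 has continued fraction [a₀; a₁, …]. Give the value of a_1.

11

Repeatedly divide and take the remainder:
19931 ÷ 2464 → quotient 8, remainder 219
2464 ÷ 219 → quotient 11, remainder 55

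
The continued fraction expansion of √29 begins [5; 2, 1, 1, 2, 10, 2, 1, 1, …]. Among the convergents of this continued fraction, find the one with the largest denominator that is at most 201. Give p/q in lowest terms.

727/135

a_0 = 5: 5/1  (≤ bound)
a_1 = 2: 11/2  (≤ bound)
a_2 = 1: 16/3  (≤ bound)
a_3 = 1: 27/5  (≤ bound)
a_4 = 2: 70/13  (≤ bound)
a_5 = 10: 727/135  (≤ bound)
a_6 = 2: 1524/283  (> 201, stop)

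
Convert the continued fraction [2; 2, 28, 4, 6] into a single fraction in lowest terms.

3580/1437

a_0 = 2: 2/1
a_1 = 2: 5/2
a_2 = 28: 142/57
a_3 = 4: 573/230
a_4 = 6: 3580/1437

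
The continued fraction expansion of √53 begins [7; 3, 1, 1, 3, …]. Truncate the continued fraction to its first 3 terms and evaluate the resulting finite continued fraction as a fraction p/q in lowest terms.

29/4

a_0 = 7: 7/1
a_1 = 3: 22/3
a_2 = 1: 29/4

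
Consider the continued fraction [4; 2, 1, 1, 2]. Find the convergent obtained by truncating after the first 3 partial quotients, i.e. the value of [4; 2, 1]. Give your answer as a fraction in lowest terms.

13/3

a_0 = 4: 4/1
a_1 = 2: 9/2
a_2 = 1: 13/3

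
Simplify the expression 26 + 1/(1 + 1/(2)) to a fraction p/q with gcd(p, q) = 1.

Collapse the nested fraction from the inside out:
Start with 2.
1 + 1/(2/1) = 1 + 1/2 = 3/2
26 + 1/(3/2) = 26 + 2/3 = 80/3

80/3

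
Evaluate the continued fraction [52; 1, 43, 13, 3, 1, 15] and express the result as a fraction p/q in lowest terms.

Start with 15.
1 + 1/(15/1) = 1 + 1/15 = 16/15
3 + 1/(16/15) = 3 + 15/16 = 63/16
13 + 1/(63/16) = 13 + 16/63 = 835/63
43 + 1/(835/63) = 43 + 63/835 = 35968/835
1 + 1/(35968/835) = 1 + 835/35968 = 36803/35968
52 + 1/(36803/35968) = 52 + 35968/36803 = 1949724/36803

1949724/36803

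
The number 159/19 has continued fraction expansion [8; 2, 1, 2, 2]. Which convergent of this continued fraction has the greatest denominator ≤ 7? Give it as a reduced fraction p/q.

a_0 = 8: 8/1  (≤ bound)
a_1 = 2: 17/2  (≤ bound)
a_2 = 1: 25/3  (≤ bound)
a_3 = 2: 67/8  (> 7, stop)

25/3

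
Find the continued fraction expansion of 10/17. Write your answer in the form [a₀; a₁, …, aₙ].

⌊10/17⌋ = 0, remainder 10
⌊17/10⌋ = 1, remainder 7
⌊10/7⌋ = 1, remainder 3
⌊7/3⌋ = 2, remainder 1
⌊3/1⌋ = 3, remainder 0

[0; 1, 1, 2, 3]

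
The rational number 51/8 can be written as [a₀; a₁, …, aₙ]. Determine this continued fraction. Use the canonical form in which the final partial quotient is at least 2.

[6; 2, 1, 2]

51 ÷ 8 → quotient 6, remainder 3
8 ÷ 3 → quotient 2, remainder 2
3 ÷ 2 → quotient 1, remainder 1
2 ÷ 1 → quotient 2, remainder 0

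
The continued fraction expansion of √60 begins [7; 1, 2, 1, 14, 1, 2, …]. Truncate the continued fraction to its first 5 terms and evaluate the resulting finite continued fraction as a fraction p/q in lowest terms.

Start with 14.
1 + 1/(14/1) = 1 + 1/14 = 15/14
2 + 1/(15/14) = 2 + 14/15 = 44/15
1 + 1/(44/15) = 1 + 15/44 = 59/44
7 + 1/(59/44) = 7 + 44/59 = 457/59

457/59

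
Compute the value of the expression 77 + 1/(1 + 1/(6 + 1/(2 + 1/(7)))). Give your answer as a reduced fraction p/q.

a_0 = 77: 77/1
a_1 = 1: 78/1
a_2 = 6: 545/7
a_3 = 2: 1168/15
a_4 = 7: 8721/112

8721/112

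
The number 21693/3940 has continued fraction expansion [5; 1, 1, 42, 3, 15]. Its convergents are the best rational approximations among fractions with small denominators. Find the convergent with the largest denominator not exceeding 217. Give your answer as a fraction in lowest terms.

a_0 = 5: 5/1  (≤ bound)
a_1 = 1: 6/1  (≤ bound)
a_2 = 1: 11/2  (≤ bound)
a_3 = 42: 468/85  (≤ bound)
a_4 = 3: 1415/257  (> 217, stop)

468/85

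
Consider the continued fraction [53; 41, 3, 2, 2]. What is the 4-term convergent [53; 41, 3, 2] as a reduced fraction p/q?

Use the convergent recurrence hₖ = aₖ·hₖ₋₁ + hₖ₋₂ (and likewise for the denominators kₖ):
a_0 = 53: 53/1
a_1 = 41: 2174/41
a_2 = 3: 6575/124
a_3 = 2: 15324/289

15324/289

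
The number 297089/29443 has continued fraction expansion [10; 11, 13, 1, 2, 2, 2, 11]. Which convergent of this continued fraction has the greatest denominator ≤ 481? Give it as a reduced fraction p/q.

4581/454

List convergents until the denominator exceeds the bound:
a_0 = 10: 10/1  (≤ bound)
a_1 = 11: 111/11  (≤ bound)
a_2 = 13: 1453/144  (≤ bound)
a_3 = 1: 1564/155  (≤ bound)
a_4 = 2: 4581/454  (≤ bound)
a_5 = 2: 10726/1063  (> 481, stop)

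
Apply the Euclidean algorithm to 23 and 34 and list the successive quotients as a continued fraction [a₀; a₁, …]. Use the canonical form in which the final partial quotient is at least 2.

[0; 1, 2, 11]

23 ÷ 34 → quotient 0, remainder 23
34 ÷ 23 → quotient 1, remainder 11
23 ÷ 11 → quotient 2, remainder 1
11 ÷ 1 → quotient 11, remainder 0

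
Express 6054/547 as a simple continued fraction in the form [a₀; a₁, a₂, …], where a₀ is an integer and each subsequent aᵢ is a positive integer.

⌊6054/547⌋ = 11, remainder 37
⌊547/37⌋ = 14, remainder 29
⌊37/29⌋ = 1, remainder 8
⌊29/8⌋ = 3, remainder 5
⌊8/5⌋ = 1, remainder 3
⌊5/3⌋ = 1, remainder 2
⌊3/2⌋ = 1, remainder 1
⌊2/1⌋ = 2, remainder 0

[11; 14, 1, 3, 1, 1, 1, 2]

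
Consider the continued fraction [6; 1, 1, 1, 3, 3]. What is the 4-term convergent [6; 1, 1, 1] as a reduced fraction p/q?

Start with 1.
1 + 1/(1/1) = 1 + 1/1 = 2/1
1 + 1/(2/1) = 1 + 1/2 = 3/2
6 + 1/(3/2) = 6 + 2/3 = 20/3

20/3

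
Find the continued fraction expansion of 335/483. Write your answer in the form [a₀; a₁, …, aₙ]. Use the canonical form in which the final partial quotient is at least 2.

Repeatedly divide and take the remainder:
335 ÷ 483 → quotient 0, remainder 335
483 ÷ 335 → quotient 1, remainder 148
335 ÷ 148 → quotient 2, remainder 39
148 ÷ 39 → quotient 3, remainder 31
39 ÷ 31 → quotient 1, remainder 8
31 ÷ 8 → quotient 3, remainder 7
8 ÷ 7 → quotient 1, remainder 1
7 ÷ 1 → quotient 7, remainder 0

[0; 1, 2, 3, 1, 3, 1, 7]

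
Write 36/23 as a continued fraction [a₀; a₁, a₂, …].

Run the Euclidean algorithm, recording each quotient:
36 = 1·23 + 13, so a_0 = 1
23 = 1·13 + 10, so a_1 = 1
13 = 1·10 + 3, so a_2 = 1
10 = 3·3 + 1, so a_3 = 3
3 = 3·1 + 0, so a_4 = 3

[1; 1, 1, 3, 3]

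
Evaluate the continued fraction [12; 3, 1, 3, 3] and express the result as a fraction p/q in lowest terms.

Work from the innermost term outward:
Start with 3.
3 + 1/(3/1) = 3 + 1/3 = 10/3
1 + 1/(10/3) = 1 + 3/10 = 13/10
3 + 1/(13/10) = 3 + 10/13 = 49/13
12 + 1/(49/13) = 12 + 13/49 = 601/49

601/49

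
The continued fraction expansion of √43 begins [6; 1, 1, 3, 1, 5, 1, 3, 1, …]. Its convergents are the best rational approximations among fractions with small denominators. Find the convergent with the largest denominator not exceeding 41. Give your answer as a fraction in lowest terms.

List convergents until the denominator exceeds the bound:
a_0 = 6: 6/1  (≤ bound)
a_1 = 1: 7/1  (≤ bound)
a_2 = 1: 13/2  (≤ bound)
a_3 = 3: 46/7  (≤ bound)
a_4 = 1: 59/9  (≤ bound)
a_5 = 5: 341/52  (> 41, stop)

59/9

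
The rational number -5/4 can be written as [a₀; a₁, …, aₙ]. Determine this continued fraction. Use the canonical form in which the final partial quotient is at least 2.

[-2; 1, 3]

⌊-5/4⌋ = -2, remainder 3
⌊4/3⌋ = 1, remainder 1
⌊3/1⌋ = 3, remainder 0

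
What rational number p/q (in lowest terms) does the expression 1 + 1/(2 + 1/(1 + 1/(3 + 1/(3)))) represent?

Work from the innermost term outward:
Start with 3.
3 + 1/(3/1) = 3 + 1/3 = 10/3
1 + 1/(10/3) = 1 + 3/10 = 13/10
2 + 1/(13/10) = 2 + 10/13 = 36/13
1 + 1/(36/13) = 1 + 13/36 = 49/36

49/36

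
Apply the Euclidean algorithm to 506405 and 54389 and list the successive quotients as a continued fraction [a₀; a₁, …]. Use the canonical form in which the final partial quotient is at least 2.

[9; 3, 4, 1, 1, 2, 14, 51]

⌊506405/54389⌋ = 9, remainder 16904
⌊54389/16904⌋ = 3, remainder 3677
⌊16904/3677⌋ = 4, remainder 2196
⌊3677/2196⌋ = 1, remainder 1481
⌊2196/1481⌋ = 1, remainder 715
⌊1481/715⌋ = 2, remainder 51
⌊715/51⌋ = 14, remainder 1
⌊51/1⌋ = 51, remainder 0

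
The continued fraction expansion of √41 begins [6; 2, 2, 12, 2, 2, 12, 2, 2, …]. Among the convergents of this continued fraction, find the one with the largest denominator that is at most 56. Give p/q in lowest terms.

List convergents until the denominator exceeds the bound:
a_0 = 6: 6/1  (≤ bound)
a_1 = 2: 13/2  (≤ bound)
a_2 = 2: 32/5  (≤ bound)
a_3 = 12: 397/62  (> 56, stop)

32/5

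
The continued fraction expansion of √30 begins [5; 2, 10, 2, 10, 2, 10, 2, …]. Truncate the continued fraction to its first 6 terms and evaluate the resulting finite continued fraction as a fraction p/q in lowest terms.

Starting at the tail and folding back:
Start with 2.
10 + 1/(2/1) = 10 + 1/2 = 21/2
2 + 1/(21/2) = 2 + 2/21 = 44/21
10 + 1/(44/21) = 10 + 21/44 = 461/44
2 + 1/(461/44) = 2 + 44/461 = 966/461
5 + 1/(966/461) = 5 + 461/966 = 5291/966

5291/966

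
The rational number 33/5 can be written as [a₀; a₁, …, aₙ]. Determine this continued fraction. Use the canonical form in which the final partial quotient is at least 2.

33 ÷ 5 → quotient 6, remainder 3
5 ÷ 3 → quotient 1, remainder 2
3 ÷ 2 → quotient 1, remainder 1
2 ÷ 1 → quotient 2, remainder 0

[6; 1, 1, 2]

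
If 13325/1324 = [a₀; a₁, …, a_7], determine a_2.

1

Apply division with remainder until the remainder is 0:
⌊13325/1324⌋ = 10, remainder 85
⌊1324/85⌋ = 15, remainder 49
⌊85/49⌋ = 1, remainder 36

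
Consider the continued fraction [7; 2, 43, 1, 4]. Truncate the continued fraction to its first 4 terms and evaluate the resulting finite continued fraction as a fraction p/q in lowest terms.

Starting at the tail and folding back:
Start with 1.
43 + 1/(1/1) = 43 + 1/1 = 44/1
2 + 1/(44/1) = 2 + 1/44 = 89/44
7 + 1/(89/44) = 7 + 44/89 = 667/89

667/89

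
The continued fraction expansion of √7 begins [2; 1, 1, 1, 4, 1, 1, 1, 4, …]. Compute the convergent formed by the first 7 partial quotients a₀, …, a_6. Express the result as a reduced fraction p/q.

Build up convergents one term at a time:
a_0 = 2: 2/1
a_1 = 1: 3/1
a_2 = 1: 5/2
a_3 = 1: 8/3
a_4 = 4: 37/14
a_5 = 1: 45/17
a_6 = 1: 82/31

82/31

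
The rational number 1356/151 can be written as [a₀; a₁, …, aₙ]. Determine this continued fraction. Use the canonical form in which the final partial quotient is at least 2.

[8; 1, 49, 3]

⌊1356/151⌋ = 8, remainder 148
⌊151/148⌋ = 1, remainder 3
⌊148/3⌋ = 49, remainder 1
⌊3/1⌋ = 3, remainder 0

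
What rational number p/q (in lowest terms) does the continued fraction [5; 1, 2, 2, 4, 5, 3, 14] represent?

42253/7400

Start with 14.
3 + 1/(14/1) = 3 + 1/14 = 43/14
5 + 1/(43/14) = 5 + 14/43 = 229/43
4 + 1/(229/43) = 4 + 43/229 = 959/229
2 + 1/(959/229) = 2 + 229/959 = 2147/959
2 + 1/(2147/959) = 2 + 959/2147 = 5253/2147
1 + 1/(5253/2147) = 1 + 2147/5253 = 7400/5253
5 + 1/(7400/5253) = 5 + 5253/7400 = 42253/7400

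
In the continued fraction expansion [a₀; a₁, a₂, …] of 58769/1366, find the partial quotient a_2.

58769 = 43·1366 + 31, so a_0 = 43
1366 = 44·31 + 2, so a_1 = 44
31 = 15·2 + 1, so a_2 = 15

15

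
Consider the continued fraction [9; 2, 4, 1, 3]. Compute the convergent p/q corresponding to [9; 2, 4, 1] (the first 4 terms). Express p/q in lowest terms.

Compute successive convergents:
a_0 = 9: 9/1
a_1 = 2: 19/2
a_2 = 4: 85/9
a_3 = 1: 104/11

104/11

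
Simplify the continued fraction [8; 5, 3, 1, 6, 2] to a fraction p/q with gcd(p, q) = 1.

Compute successive convergents:
a_0 = 8: 8/1
a_1 = 5: 41/5
a_2 = 3: 131/16
a_3 = 1: 172/21
a_4 = 6: 1163/142
a_5 = 2: 2498/305

2498/305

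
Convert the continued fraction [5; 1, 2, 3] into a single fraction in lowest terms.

57/10

Start with 3.
2 + 1/(3/1) = 2 + 1/3 = 7/3
1 + 1/(7/3) = 1 + 3/7 = 10/7
5 + 1/(10/7) = 5 + 7/10 = 57/10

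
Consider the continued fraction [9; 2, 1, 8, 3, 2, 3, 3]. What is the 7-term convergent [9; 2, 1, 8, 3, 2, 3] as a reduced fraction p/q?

Start with 3.
2 + 1/(3/1) = 2 + 1/3 = 7/3
3 + 1/(7/3) = 3 + 3/7 = 24/7
8 + 1/(24/7) = 8 + 7/24 = 199/24
1 + 1/(199/24) = 1 + 24/199 = 223/199
2 + 1/(223/199) = 2 + 199/223 = 645/223
9 + 1/(645/223) = 9 + 223/645 = 6028/645

6028/645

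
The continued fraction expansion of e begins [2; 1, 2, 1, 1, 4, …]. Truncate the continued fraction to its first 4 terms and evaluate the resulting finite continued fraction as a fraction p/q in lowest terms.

a_0 = 2: 2/1
a_1 = 1: 3/1
a_2 = 2: 8/3
a_3 = 1: 11/4

11/4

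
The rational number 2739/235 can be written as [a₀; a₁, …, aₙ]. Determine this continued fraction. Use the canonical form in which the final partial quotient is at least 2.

[11; 1, 1, 1, 9, 8]

⌊2739/235⌋ = 11, remainder 154
⌊235/154⌋ = 1, remainder 81
⌊154/81⌋ = 1, remainder 73
⌊81/73⌋ = 1, remainder 8
⌊73/8⌋ = 9, remainder 1
⌊8/1⌋ = 8, remainder 0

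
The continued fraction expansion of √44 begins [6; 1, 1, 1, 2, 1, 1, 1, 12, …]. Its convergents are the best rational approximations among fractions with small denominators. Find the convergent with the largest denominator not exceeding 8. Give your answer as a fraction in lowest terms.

List convergents until the denominator exceeds the bound:
a_0 = 6: 6/1  (≤ bound)
a_1 = 1: 7/1  (≤ bound)
a_2 = 1: 13/2  (≤ bound)
a_3 = 1: 20/3  (≤ bound)
a_4 = 2: 53/8  (≤ bound)
a_5 = 1: 73/11  (> 8, stop)

53/8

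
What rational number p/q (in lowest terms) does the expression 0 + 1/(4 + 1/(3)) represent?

Compute successive convergents:
a_0 = 0: 0/1
a_1 = 4: 1/4
a_2 = 3: 3/13

3/13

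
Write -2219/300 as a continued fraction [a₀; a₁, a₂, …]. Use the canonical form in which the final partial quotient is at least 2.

[-8; 1, 1, 1, 1, 11, 2, 2]

⌊-2219/300⌋ = -8, remainder 181
⌊300/181⌋ = 1, remainder 119
⌊181/119⌋ = 1, remainder 62
⌊119/62⌋ = 1, remainder 57
⌊62/57⌋ = 1, remainder 5
⌊57/5⌋ = 11, remainder 2
⌊5/2⌋ = 2, remainder 1
⌊2/1⌋ = 2, remainder 0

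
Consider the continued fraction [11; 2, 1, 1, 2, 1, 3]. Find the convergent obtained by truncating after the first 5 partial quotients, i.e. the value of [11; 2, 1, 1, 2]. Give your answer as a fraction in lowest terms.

148/13

Start with 2.
1 + 1/(2/1) = 1 + 1/2 = 3/2
1 + 1/(3/2) = 1 + 2/3 = 5/3
2 + 1/(5/3) = 2 + 3/5 = 13/5
11 + 1/(13/5) = 11 + 5/13 = 148/13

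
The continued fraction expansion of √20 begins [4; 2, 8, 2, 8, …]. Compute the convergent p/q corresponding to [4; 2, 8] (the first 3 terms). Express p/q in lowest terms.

Collapse the nested fraction from the inside out:
Start with 8.
2 + 1/(8/1) = 2 + 1/8 = 17/8
4 + 1/(17/8) = 4 + 8/17 = 76/17

76/17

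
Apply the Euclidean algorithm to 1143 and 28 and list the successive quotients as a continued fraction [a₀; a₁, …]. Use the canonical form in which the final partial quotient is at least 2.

[40; 1, 4, 1, 1, 2]

1143 = 40·28 + 23, so a_0 = 40
28 = 1·23 + 5, so a_1 = 1
23 = 4·5 + 3, so a_2 = 4
5 = 1·3 + 2, so a_3 = 1
3 = 1·2 + 1, so a_4 = 1
2 = 2·1 + 0, so a_5 = 2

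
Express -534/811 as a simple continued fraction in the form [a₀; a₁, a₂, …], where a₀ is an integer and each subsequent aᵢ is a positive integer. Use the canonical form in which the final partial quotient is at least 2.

[-1; 2, 1, 12, 1, 5, 1, 2]

⌊-534/811⌋ = -1, remainder 277
⌊811/277⌋ = 2, remainder 257
⌊277/257⌋ = 1, remainder 20
⌊257/20⌋ = 12, remainder 17
⌊20/17⌋ = 1, remainder 3
⌊17/3⌋ = 5, remainder 2
⌊3/2⌋ = 1, remainder 1
⌊2/1⌋ = 2, remainder 0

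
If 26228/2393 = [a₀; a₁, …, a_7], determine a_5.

26228 = 10·2393 + 2298, so a_0 = 10
2393 = 1·2298 + 95, so a_1 = 1
2298 = 24·95 + 18, so a_2 = 24
95 = 5·18 + 5, so a_3 = 5
18 = 3·5 + 3, so a_4 = 3
5 = 1·3 + 2, so a_5 = 1

1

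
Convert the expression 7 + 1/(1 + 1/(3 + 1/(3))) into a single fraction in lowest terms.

Build up convergents one term at a time:
a_0 = 7: 7/1
a_1 = 1: 8/1
a_2 = 3: 31/4
a_3 = 3: 101/13

101/13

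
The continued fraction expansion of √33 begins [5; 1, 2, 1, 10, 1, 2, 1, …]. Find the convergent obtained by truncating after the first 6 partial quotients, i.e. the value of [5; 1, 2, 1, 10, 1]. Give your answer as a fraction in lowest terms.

Use the convergent recurrence hₖ = aₖ·hₖ₋₁ + hₖ₋₂ (and likewise for the denominators kₖ):
a_0 = 5: 5/1
a_1 = 1: 6/1
a_2 = 2: 17/3
a_3 = 1: 23/4
a_4 = 10: 247/43
a_5 = 1: 270/47

270/47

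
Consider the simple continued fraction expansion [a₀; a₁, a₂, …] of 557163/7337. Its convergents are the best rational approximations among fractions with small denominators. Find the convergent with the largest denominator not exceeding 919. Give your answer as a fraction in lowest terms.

54600/719

List convergents until the denominator exceeds the bound:
a_0 = 75: 75/1  (≤ bound)
a_1 = 1: 76/1  (≤ bound)
a_2 = 15: 1215/16  (≤ bound)
a_3 = 2: 2506/33  (≤ bound)
a_4 = 1: 3721/49  (≤ bound)
a_5 = 14: 54600/719  (≤ bound)
a_6 = 3: 167521/2206  (> 919, stop)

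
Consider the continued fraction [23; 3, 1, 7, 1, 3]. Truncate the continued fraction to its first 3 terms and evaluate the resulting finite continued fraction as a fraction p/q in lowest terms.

93/4

Use the convergent recurrence hₖ = aₖ·hₖ₋₁ + hₖ₋₂ (and likewise for the denominators kₖ):
a_0 = 23: 23/1
a_1 = 3: 70/3
a_2 = 1: 93/4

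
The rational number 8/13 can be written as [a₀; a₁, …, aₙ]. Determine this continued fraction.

⌊8/13⌋ = 0, remainder 8
⌊13/8⌋ = 1, remainder 5
⌊8/5⌋ = 1, remainder 3
⌊5/3⌋ = 1, remainder 2
⌊3/2⌋ = 1, remainder 1
⌊2/1⌋ = 2, remainder 0

[0; 1, 1, 1, 1, 2]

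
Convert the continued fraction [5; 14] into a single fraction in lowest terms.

Compute successive convergents:
a_0 = 5: 5/1
a_1 = 14: 71/14

71/14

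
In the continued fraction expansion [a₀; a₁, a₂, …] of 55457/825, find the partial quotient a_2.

1

55457 ÷ 825 → quotient 67, remainder 182
825 ÷ 182 → quotient 4, remainder 97
182 ÷ 97 → quotient 1, remainder 85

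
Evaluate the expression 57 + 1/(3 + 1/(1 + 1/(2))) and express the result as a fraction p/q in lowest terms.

630/11

a_0 = 57: 57/1
a_1 = 3: 172/3
a_2 = 1: 229/4
a_3 = 2: 630/11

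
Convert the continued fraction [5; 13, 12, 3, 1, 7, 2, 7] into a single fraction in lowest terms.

Start with 7.
2 + 1/(7/1) = 2 + 1/7 = 15/7
7 + 1/(15/7) = 7 + 7/15 = 112/15
1 + 1/(112/15) = 1 + 15/112 = 127/112
3 + 1/(127/112) = 3 + 112/127 = 493/127
12 + 1/(493/127) = 12 + 127/493 = 6043/493
13 + 1/(6043/493) = 13 + 493/6043 = 79052/6043
5 + 1/(79052/6043) = 5 + 6043/79052 = 401303/79052

401303/79052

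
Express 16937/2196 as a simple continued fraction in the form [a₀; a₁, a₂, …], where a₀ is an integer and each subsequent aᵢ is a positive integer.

[7; 1, 2, 2, 12, 8, 3]

Apply division with remainder until the remainder is 0:
⌊16937/2196⌋ = 7, remainder 1565
⌊2196/1565⌋ = 1, remainder 631
⌊1565/631⌋ = 2, remainder 303
⌊631/303⌋ = 2, remainder 25
⌊303/25⌋ = 12, remainder 3
⌊25/3⌋ = 8, remainder 1
⌊3/1⌋ = 3, remainder 0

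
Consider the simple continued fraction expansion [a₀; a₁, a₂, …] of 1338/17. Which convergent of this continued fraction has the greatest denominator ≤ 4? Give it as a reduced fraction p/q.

236/3

List convergents until the denominator exceeds the bound:
a_0 = 78: 78/1  (≤ bound)
a_1 = 1: 79/1  (≤ bound)
a_2 = 2: 236/3  (≤ bound)
a_3 = 2: 551/7  (> 4, stop)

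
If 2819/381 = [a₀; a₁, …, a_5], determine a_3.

Repeatedly divide and take the remainder:
2819 ÷ 381 → quotient 7, remainder 152
381 ÷ 152 → quotient 2, remainder 77
152 ÷ 77 → quotient 1, remainder 75
77 ÷ 75 → quotient 1, remainder 2

1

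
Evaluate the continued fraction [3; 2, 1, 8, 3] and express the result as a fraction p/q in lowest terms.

Starting at the tail and folding back:
Start with 3.
8 + 1/(3/1) = 8 + 1/3 = 25/3
1 + 1/(25/3) = 1 + 3/25 = 28/25
2 + 1/(28/25) = 2 + 25/28 = 81/28
3 + 1/(81/28) = 3 + 28/81 = 271/81

271/81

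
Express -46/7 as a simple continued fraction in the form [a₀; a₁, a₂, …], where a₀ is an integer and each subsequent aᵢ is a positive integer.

[-7; 2, 3]

⌊-46/7⌋ = -7, remainder 3
⌊7/3⌋ = 2, remainder 1
⌊3/1⌋ = 3, remainder 0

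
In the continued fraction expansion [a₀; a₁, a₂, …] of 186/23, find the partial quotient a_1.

Repeatedly divide and take the remainder:
186 = 8·23 + 2, so a_0 = 8
23 = 11·2 + 1, so a_1 = 11

11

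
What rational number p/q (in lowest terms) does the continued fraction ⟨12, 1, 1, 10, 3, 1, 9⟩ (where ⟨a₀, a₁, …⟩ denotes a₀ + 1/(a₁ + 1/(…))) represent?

Work from the innermost term outward:
Start with 9.
1 + 1/(9/1) = 1 + 1/9 = 10/9
3 + 1/(10/9) = 3 + 9/10 = 39/10
10 + 1/(39/10) = 10 + 10/39 = 400/39
1 + 1/(400/39) = 1 + 39/400 = 439/400
1 + 1/(439/400) = 1 + 400/439 = 839/439
12 + 1/(839/439) = 12 + 439/839 = 10507/839

10507/839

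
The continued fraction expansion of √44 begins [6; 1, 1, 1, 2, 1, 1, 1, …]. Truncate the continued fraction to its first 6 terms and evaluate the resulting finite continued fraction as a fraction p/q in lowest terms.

a_0 = 6: 6/1
a_1 = 1: 7/1
a_2 = 1: 13/2
a_3 = 1: 20/3
a_4 = 2: 53/8
a_5 = 1: 73/11

73/11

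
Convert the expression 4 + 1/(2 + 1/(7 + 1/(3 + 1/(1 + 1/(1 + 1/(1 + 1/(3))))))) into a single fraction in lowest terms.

2779/622

a_0 = 4: 4/1
a_1 = 2: 9/2
a_2 = 7: 67/15
a_3 = 3: 210/47
a_4 = 1: 277/62
a_5 = 1: 487/109
a_6 = 1: 764/171
a_7 = 3: 2779/622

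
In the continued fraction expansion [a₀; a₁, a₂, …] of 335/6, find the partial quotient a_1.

⌊335/6⌋ = 55, remainder 5
⌊6/5⌋ = 1, remainder 1

1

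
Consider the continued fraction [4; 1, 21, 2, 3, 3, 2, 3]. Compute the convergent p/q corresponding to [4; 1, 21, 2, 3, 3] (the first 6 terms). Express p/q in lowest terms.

Start with 3.
3 + 1/(3/1) = 3 + 1/3 = 10/3
2 + 1/(10/3) = 2 + 3/10 = 23/10
21 + 1/(23/10) = 21 + 10/23 = 493/23
1 + 1/(493/23) = 1 + 23/493 = 516/493
4 + 1/(516/493) = 4 + 493/516 = 2557/516

2557/516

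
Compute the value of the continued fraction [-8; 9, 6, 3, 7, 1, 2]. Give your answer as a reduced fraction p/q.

Start with 2.
1 + 1/(2/1) = 1 + 1/2 = 3/2
7 + 1/(3/2) = 7 + 2/3 = 23/3
3 + 1/(23/3) = 3 + 3/23 = 72/23
6 + 1/(72/23) = 6 + 23/72 = 455/72
9 + 1/(455/72) = 9 + 72/455 = 4167/455
-8 + 1/(4167/455) = -8 + 455/4167 = -32881/4167

-32881/4167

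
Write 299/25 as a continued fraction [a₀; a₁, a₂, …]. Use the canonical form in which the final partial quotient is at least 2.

299 = 11·25 + 24, so a_0 = 11
25 = 1·24 + 1, so a_1 = 1
24 = 24·1 + 0, so a_2 = 24

[11; 1, 24]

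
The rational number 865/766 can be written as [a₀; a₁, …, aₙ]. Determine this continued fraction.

Apply division with remainder until the remainder is 0:
865 = 1·766 + 99, so a_0 = 1
766 = 7·99 + 73, so a_1 = 7
99 = 1·73 + 26, so a_2 = 1
73 = 2·26 + 21, so a_3 = 2
26 = 1·21 + 5, so a_4 = 1
21 = 4·5 + 1, so a_5 = 4
5 = 5·1 + 0, so a_6 = 5

[1; 7, 1, 2, 1, 4, 5]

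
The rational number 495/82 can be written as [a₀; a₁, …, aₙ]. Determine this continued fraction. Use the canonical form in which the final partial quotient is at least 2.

[6; 27, 3]

Repeatedly divide and take the remainder:
⌊495/82⌋ = 6, remainder 3
⌊82/3⌋ = 27, remainder 1
⌊3/1⌋ = 3, remainder 0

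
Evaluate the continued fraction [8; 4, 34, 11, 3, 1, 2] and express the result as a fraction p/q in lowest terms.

a_0 = 8: 8/1
a_1 = 4: 33/4
a_2 = 34: 1130/137
a_3 = 11: 12463/1511
a_4 = 3: 38519/4670
a_5 = 1: 50982/6181
a_6 = 2: 140483/17032

140483/17032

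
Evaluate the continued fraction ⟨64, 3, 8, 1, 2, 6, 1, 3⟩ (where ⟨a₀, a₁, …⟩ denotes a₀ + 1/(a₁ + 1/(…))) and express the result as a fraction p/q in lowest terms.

147874/2299

Build up convergents one term at a time:
a_0 = 64: 64/1
a_1 = 3: 193/3
a_2 = 8: 1608/25
a_3 = 1: 1801/28
a_4 = 2: 5210/81
a_5 = 6: 33061/514
a_6 = 1: 38271/595
a_7 = 3: 147874/2299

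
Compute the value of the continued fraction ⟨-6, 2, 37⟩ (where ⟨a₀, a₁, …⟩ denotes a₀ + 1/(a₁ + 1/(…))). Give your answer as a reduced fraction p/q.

Build up convergents one term at a time:
a_0 = -6: -6/1
a_1 = 2: -11/2
a_2 = 37: -413/75

-413/75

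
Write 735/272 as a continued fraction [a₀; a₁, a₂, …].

735 = 2·272 + 191, so a_0 = 2
272 = 1·191 + 81, so a_1 = 1
191 = 2·81 + 29, so a_2 = 2
81 = 2·29 + 23, so a_3 = 2
29 = 1·23 + 6, so a_4 = 1
23 = 3·6 + 5, so a_5 = 3
6 = 1·5 + 1, so a_6 = 1
5 = 5·1 + 0, so a_7 = 5

[2; 1, 2, 2, 1, 3, 1, 5]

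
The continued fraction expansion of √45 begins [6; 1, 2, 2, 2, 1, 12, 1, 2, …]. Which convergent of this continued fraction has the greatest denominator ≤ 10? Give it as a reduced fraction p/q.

47/7

a_0 = 6: 6/1  (≤ bound)
a_1 = 1: 7/1  (≤ bound)
a_2 = 2: 20/3  (≤ bound)
a_3 = 2: 47/7  (≤ bound)
a_4 = 2: 114/17  (> 10, stop)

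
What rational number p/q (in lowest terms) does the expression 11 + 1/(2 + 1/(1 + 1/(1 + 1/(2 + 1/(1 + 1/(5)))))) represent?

1173/103

Start with 5.
1 + 1/(5/1) = 1 + 1/5 = 6/5
2 + 1/(6/5) = 2 + 5/6 = 17/6
1 + 1/(17/6) = 1 + 6/17 = 23/17
1 + 1/(23/17) = 1 + 17/23 = 40/23
2 + 1/(40/23) = 2 + 23/40 = 103/40
11 + 1/(103/40) = 11 + 40/103 = 1173/103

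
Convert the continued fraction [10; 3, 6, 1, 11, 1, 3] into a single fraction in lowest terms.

11453/1110

Work from the innermost term outward:
Start with 3.
1 + 1/(3/1) = 1 + 1/3 = 4/3
11 + 1/(4/3) = 11 + 3/4 = 47/4
1 + 1/(47/4) = 1 + 4/47 = 51/47
6 + 1/(51/47) = 6 + 47/51 = 353/51
3 + 1/(353/51) = 3 + 51/353 = 1110/353
10 + 1/(1110/353) = 10 + 353/1110 = 11453/1110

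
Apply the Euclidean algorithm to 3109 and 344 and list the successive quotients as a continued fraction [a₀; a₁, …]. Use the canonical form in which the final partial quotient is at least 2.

Repeatedly divide and take the remainder:
3109 ÷ 344 → quotient 9, remainder 13
344 ÷ 13 → quotient 26, remainder 6
13 ÷ 6 → quotient 2, remainder 1
6 ÷ 1 → quotient 6, remainder 0

[9; 26, 2, 6]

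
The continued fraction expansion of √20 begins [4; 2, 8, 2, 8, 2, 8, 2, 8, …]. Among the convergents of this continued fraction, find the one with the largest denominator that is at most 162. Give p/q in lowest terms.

a_0 = 4: 4/1  (≤ bound)
a_1 = 2: 9/2  (≤ bound)
a_2 = 8: 76/17  (≤ bound)
a_3 = 2: 161/36  (≤ bound)
a_4 = 8: 1364/305  (> 162, stop)

161/36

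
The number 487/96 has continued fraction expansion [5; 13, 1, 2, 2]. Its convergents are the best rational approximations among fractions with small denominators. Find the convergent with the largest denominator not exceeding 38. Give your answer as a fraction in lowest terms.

71/14

List convergents until the denominator exceeds the bound:
a_0 = 5: 5/1  (≤ bound)
a_1 = 13: 66/13  (≤ bound)
a_2 = 1: 71/14  (≤ bound)
a_3 = 2: 208/41  (> 38, stop)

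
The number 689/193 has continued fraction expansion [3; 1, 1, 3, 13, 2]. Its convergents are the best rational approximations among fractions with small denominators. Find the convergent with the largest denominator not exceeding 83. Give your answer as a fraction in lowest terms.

25/7

List convergents until the denominator exceeds the bound:
a_0 = 3: 3/1  (≤ bound)
a_1 = 1: 4/1  (≤ bound)
a_2 = 1: 7/2  (≤ bound)
a_3 = 3: 25/7  (≤ bound)
a_4 = 13: 332/93  (> 83, stop)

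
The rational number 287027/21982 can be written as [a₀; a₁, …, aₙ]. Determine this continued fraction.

Run the Euclidean algorithm, recording each quotient:
287027 ÷ 21982 → quotient 13, remainder 1261
21982 ÷ 1261 → quotient 17, remainder 545
1261 ÷ 545 → quotient 2, remainder 171
545 ÷ 171 → quotient 3, remainder 32
171 ÷ 32 → quotient 5, remainder 11
32 ÷ 11 → quotient 2, remainder 10
11 ÷ 10 → quotient 1, remainder 1
10 ÷ 1 → quotient 10, remainder 0

[13; 17, 2, 3, 5, 2, 1, 10]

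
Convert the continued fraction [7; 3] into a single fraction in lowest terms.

Collapse the nested fraction from the inside out:
Start with 3.
7 + 1/(3/1) = 7 + 1/3 = 22/3

22/3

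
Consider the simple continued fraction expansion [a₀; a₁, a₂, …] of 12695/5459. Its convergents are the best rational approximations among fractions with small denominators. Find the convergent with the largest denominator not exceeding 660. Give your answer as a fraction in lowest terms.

List convergents until the denominator exceeds the bound:
a_0 = 2: 2/1  (≤ bound)
a_1 = 3: 7/3  (≤ bound)
a_2 = 13: 93/40  (≤ bound)
a_3 = 1: 100/43  (≤ bound)
a_4 = 7: 793/341  (≤ bound)
a_5 = 1: 893/384  (≤ bound)
a_6 = 1: 1686/725  (> 660, stop)

893/384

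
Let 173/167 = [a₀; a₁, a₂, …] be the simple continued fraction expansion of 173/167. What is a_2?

173 = 1·167 + 6, so a_0 = 1
167 = 27·6 + 5, so a_1 = 27
6 = 1·5 + 1, so a_2 = 1

1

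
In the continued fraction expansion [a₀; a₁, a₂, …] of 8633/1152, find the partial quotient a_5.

Run the Euclidean algorithm, recording each quotient:
8633 = 7·1152 + 569, so a_0 = 7
1152 = 2·569 + 14, so a_1 = 2
569 = 40·14 + 9, so a_2 = 40
14 = 1·9 + 5, so a_3 = 1
9 = 1·5 + 4, so a_4 = 1
5 = 1·4 + 1, so a_5 = 1

1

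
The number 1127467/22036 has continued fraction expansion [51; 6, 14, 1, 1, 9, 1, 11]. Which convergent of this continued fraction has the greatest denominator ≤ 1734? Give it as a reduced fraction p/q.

List convergents until the denominator exceeds the bound:
a_0 = 51: 51/1  (≤ bound)
a_1 = 6: 307/6  (≤ bound)
a_2 = 14: 4349/85  (≤ bound)
a_3 = 1: 4656/91  (≤ bound)
a_4 = 1: 9005/176  (≤ bound)
a_5 = 9: 85701/1675  (≤ bound)
a_6 = 1: 94706/1851  (> 1734, stop)

85701/1675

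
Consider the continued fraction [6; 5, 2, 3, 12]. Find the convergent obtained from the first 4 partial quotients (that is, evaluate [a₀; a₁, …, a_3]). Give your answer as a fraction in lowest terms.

Start with 3.
2 + 1/(3/1) = 2 + 1/3 = 7/3
5 + 1/(7/3) = 5 + 3/7 = 38/7
6 + 1/(38/7) = 6 + 7/38 = 235/38

235/38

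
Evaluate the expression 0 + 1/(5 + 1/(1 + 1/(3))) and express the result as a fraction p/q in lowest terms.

a_0 = 0: 0/1
a_1 = 5: 1/5
a_2 = 1: 1/6
a_3 = 3: 4/23

4/23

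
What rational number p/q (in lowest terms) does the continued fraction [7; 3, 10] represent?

a_0 = 7: 7/1
a_1 = 3: 22/3
a_2 = 10: 227/31

227/31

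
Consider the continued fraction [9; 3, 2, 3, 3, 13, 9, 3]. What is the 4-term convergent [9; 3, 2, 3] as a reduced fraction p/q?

Work from the innermost term outward:
Start with 3.
2 + 1/(3/1) = 2 + 1/3 = 7/3
3 + 1/(7/3) = 3 + 3/7 = 24/7
9 + 1/(24/7) = 9 + 7/24 = 223/24

223/24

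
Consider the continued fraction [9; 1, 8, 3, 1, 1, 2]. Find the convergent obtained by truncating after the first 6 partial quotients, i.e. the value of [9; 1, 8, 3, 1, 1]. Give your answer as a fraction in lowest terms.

Start with 1.
1 + 1/(1/1) = 1 + 1/1 = 2/1
3 + 1/(2/1) = 3 + 1/2 = 7/2
8 + 1/(7/2) = 8 + 2/7 = 58/7
1 + 1/(58/7) = 1 + 7/58 = 65/58
9 + 1/(65/58) = 9 + 58/65 = 643/65

643/65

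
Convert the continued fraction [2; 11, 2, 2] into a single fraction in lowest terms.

119/57

a_0 = 2: 2/1
a_1 = 11: 23/11
a_2 = 2: 48/23
a_3 = 2: 119/57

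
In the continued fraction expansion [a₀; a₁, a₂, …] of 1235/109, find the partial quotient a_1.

⌊1235/109⌋ = 11, remainder 36
⌊109/36⌋ = 3, remainder 1

3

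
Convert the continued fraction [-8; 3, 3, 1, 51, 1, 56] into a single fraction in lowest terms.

a_0 = -8: -8/1
a_1 = 3: -23/3
a_2 = 3: -77/10
a_3 = 1: -100/13
a_4 = 51: -5177/673
a_5 = 1: -5277/686
a_6 = 56: -300689/39089

-300689/39089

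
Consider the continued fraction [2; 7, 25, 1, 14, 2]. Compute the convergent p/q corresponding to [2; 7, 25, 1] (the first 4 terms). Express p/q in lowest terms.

a_0 = 2: 2/1
a_1 = 7: 15/7
a_2 = 25: 377/176
a_3 = 1: 392/183

392/183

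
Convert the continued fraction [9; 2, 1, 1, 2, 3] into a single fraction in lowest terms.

a_0 = 9: 9/1
a_1 = 2: 19/2
a_2 = 1: 28/3
a_3 = 1: 47/5
a_4 = 2: 122/13
a_5 = 3: 413/44

413/44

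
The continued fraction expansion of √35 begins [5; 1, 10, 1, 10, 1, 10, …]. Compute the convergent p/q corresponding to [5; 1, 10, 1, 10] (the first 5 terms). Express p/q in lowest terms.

775/131

Start with 10.
1 + 1/(10/1) = 1 + 1/10 = 11/10
10 + 1/(11/10) = 10 + 10/11 = 120/11
1 + 1/(120/11) = 1 + 11/120 = 131/120
5 + 1/(131/120) = 5 + 120/131 = 775/131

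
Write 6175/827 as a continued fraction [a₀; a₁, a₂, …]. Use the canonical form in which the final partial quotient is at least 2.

6175 = 7·827 + 386, so a_0 = 7
827 = 2·386 + 55, so a_1 = 2
386 = 7·55 + 1, so a_2 = 7
55 = 55·1 + 0, so a_3 = 55

[7; 2, 7, 55]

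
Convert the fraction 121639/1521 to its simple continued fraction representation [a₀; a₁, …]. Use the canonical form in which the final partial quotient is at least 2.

Repeatedly divide and take the remainder:
121639 = 79·1521 + 1480, so a_0 = 79
1521 = 1·1480 + 41, so a_1 = 1
1480 = 36·41 + 4, so a_2 = 36
41 = 10·4 + 1, so a_3 = 10
4 = 4·1 + 0, so a_4 = 4

[79; 1, 36, 10, 4]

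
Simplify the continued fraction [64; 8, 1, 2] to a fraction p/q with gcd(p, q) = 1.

1667/26

a_0 = 64: 64/1
a_1 = 8: 513/8
a_2 = 1: 577/9
a_3 = 2: 1667/26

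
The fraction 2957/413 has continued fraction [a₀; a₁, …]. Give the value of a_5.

Apply division with remainder until the remainder is 0:
2957 ÷ 413 → quotient 7, remainder 66
413 ÷ 66 → quotient 6, remainder 17
66 ÷ 17 → quotient 3, remainder 15
17 ÷ 15 → quotient 1, remainder 2
15 ÷ 2 → quotient 7, remainder 1
2 ÷ 1 → quotient 2, remainder 0

2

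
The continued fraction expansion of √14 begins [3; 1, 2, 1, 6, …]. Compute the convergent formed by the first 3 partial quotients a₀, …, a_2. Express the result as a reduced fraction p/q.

Collapse the nested fraction from the inside out:
Start with 2.
1 + 1/(2/1) = 1 + 1/2 = 3/2
3 + 1/(3/2) = 3 + 2/3 = 11/3

11/3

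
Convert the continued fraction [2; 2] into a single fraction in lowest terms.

Compute successive convergents:
a_0 = 2: 2/1
a_1 = 2: 5/2

5/2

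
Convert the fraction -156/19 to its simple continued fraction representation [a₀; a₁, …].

[-9; 1, 3, 1, 3]

Run the Euclidean algorithm, recording each quotient:
-156 ÷ 19 → quotient -9, remainder 15
19 ÷ 15 → quotient 1, remainder 4
15 ÷ 4 → quotient 3, remainder 3
4 ÷ 3 → quotient 1, remainder 1
3 ÷ 1 → quotient 3, remainder 0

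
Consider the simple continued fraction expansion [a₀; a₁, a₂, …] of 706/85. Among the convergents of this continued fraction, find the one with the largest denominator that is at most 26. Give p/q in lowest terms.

108/13

a_0 = 8: 8/1  (≤ bound)
a_1 = 3: 25/3  (≤ bound)
a_2 = 3: 83/10  (≤ bound)
a_3 = 1: 108/13  (≤ bound)
a_4 = 2: 299/36  (> 26, stop)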